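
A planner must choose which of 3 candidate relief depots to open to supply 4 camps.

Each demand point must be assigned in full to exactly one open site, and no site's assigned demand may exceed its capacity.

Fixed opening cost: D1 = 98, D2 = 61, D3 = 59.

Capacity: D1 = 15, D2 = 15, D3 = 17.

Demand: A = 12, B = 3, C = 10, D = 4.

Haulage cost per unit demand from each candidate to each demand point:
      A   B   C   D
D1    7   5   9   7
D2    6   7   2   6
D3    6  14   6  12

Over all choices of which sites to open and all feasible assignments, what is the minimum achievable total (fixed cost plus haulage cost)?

278

Open {D2, D3}; cheapest assignment that respects the capacities:
  D2 (cap 15, load 14): C, D — cost 10×2 + 4×6 = 44
  D3 (cap 17, load 15): A, B — cost 12×6 + 3×14 = 114
  Shipping 158, fixed 120 → total 278.
  Any other capacity-feasible assignment to {D2, D3} ships for at least 158.
Compare {D1, D2}: its best feasible assignment gives total 302.
Compare {D1, D2, D3}: its best feasible assignment gives total 349.
Every other set of open sites that can feasibly serve all demand totals ≥ 302 even under its best assignment. Minimum: 278.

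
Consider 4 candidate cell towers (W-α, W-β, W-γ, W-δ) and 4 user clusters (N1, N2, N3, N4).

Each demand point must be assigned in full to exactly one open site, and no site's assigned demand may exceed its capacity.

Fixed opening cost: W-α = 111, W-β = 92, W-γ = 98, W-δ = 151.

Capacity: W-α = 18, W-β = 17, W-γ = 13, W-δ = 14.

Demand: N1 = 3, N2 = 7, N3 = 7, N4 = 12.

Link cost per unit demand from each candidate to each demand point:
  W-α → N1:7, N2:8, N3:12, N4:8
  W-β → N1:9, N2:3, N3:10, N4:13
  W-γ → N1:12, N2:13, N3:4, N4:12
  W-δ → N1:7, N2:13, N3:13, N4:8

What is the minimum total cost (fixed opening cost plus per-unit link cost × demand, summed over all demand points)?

Open {W-α, W-β}; cheapest assignment that respects the capacities:
  W-α (cap 18, load 15): N1, N4 — cost 3×7 + 12×8 = 117
  W-β (cap 17, load 14): N2, N3 — cost 7×3 + 7×10 = 91
  Shipping 208, fixed 203 → total 411.
  Any other capacity-feasible assignment to {W-α, W-β} ships for at least 208.
Compare {W-β, W-γ}: its best feasible assignment gives total 452.
Compare {W-β, W-δ}: its best feasible assignment gives total 457.
Every other set of open sites that can feasibly serve all demand totals ≥ 452 even under its best assignment. Minimum: 411.

411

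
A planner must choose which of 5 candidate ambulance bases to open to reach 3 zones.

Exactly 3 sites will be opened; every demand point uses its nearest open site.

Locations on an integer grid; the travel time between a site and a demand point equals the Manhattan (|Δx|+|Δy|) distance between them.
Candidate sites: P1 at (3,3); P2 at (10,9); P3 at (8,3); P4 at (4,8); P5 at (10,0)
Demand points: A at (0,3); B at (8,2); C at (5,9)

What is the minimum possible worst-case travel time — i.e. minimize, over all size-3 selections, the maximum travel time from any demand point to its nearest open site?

Open {P1, P3, P4}.
  Farthest demand point is A at travel time 3 (to P1); all others are ≤ 3.
With {P1, P4, P5} the worst case is 4.
With {P1, P2, P3} the worst case is 5.
No size-3 selection achieves below 3.

3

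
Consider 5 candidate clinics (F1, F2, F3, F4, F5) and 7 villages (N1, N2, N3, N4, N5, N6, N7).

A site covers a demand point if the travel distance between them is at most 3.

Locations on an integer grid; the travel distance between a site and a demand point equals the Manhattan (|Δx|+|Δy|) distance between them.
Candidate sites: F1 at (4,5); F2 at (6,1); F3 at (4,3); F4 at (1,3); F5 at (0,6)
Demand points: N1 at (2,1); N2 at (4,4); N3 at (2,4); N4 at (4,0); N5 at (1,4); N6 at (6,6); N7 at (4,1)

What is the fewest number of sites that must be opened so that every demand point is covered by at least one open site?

Coverage sets (demand points within 3 of each site):
  F1: {N2, N3, N6}
  F2: {N4, N7}
  F3: {N2, N3, N4, N7}
  F4: {N1, N3, N5}
  F5: {N5}
No 2 sites suffice: every size-2 union leaves at least one demand point uncovered.
But {F1, F2, F4} covers everything, so the minimum is 3.

3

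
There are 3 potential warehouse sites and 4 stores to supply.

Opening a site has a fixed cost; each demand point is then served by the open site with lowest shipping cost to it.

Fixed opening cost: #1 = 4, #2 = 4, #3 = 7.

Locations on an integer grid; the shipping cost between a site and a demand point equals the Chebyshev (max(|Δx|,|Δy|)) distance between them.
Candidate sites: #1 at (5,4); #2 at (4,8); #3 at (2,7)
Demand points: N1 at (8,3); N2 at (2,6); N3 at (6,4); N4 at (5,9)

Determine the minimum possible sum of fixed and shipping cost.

15

Open {#1, #2}: assign each demand point to its cheapest open site.
  N1→#1 3, N2→#2 2, N3→#1 1, N4→#2 1
  shipping cost 7, fixed 8 → total 15.
Compare {#1}: shipping cost 12 + fixed 4 = 16.
Compare {#2}: shipping cost 12 + fixed 4 = 16.
Compare {#1, #3}: shipping cost 8 + fixed 11 = 19.
All other subsets cost ≥ 16. Minimum total cost: 15.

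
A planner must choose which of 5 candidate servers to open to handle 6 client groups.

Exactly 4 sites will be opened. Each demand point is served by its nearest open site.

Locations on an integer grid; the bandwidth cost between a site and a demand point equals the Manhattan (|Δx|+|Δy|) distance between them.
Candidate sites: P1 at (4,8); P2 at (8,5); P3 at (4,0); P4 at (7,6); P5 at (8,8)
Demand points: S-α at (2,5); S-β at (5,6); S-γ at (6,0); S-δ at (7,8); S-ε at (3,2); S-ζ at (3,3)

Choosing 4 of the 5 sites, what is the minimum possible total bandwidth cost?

Open {P1, P3, P4, P5}.
  S-α→P1 5, S-β→P4 2, S-γ→P3 2, S-δ→P5 1, S-ε→P3 3, S-ζ→P3 4  ⇒ total 17.
Compare {P1, P2, P3, P4}: total 18.
Compare {P1, P2, P3, P5}: total 18.
No size-4 selection does better; minimum is 17.

17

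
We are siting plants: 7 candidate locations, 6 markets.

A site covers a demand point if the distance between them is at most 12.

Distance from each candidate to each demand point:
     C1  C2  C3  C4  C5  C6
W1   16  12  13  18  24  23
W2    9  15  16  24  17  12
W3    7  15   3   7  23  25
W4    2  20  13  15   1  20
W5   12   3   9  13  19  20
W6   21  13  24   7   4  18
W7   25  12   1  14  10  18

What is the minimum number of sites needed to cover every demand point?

3

Coverage sets (demand points within 12 of each site):
  W1: {C2}
  W2: {C1, C6}
  W3: {C1, C3, C4}
  W4: {C1, C5}
  W5: {C1, C2, C3}
  W6: {C4, C5}
  W7: {C2, C3, C5}
No 2 sites suffice: every size-2 union leaves at least one demand point uncovered.
But {W2, W3, W7} covers everything, so the minimum is 3.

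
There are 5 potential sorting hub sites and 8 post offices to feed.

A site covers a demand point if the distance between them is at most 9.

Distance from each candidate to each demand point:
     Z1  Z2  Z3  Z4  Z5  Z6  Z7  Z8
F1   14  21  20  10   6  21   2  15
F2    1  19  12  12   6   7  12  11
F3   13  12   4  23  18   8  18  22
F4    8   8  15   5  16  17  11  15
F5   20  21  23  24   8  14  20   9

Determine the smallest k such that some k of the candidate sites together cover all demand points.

Coverage sets (demand points within 9 of each site):
  F1: {Z5, Z7}
  F2: {Z1, Z5, Z6}
  F3: {Z3, Z6}
  F4: {Z1, Z2, Z4}
  F5: {Z5, Z8}
No 3 sites suffice: every size-3 union leaves at least one demand point uncovered.
But {F1, F3, F4, F5} covers everything, so the minimum is 4.

4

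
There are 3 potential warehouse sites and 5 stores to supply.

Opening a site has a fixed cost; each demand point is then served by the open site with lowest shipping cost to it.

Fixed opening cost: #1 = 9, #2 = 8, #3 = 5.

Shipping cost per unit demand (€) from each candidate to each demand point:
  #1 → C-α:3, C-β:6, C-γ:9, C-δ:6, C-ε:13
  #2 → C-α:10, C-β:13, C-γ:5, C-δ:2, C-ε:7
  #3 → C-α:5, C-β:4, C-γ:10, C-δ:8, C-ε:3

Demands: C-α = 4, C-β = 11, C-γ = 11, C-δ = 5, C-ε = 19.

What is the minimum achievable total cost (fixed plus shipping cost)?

199

Open {#2, #3}: assign each demand point to its cheapest open site.
  C-α→#3 4×5=20, C-β→#3 11×4=44, C-γ→#2 11×5=55, C-δ→#2 5×2=10, C-ε→#3 19×3=57
  shipping cost 186, fixed 13 → total 199.
Compare {#1, #2, #3}: shipping cost 178 + fixed 22 = 200.
Compare {#1, #3}: shipping cost 242 + fixed 14 = 256.
Compare {#3}: shipping cost 271 + fixed 5 = 276.
All other subsets cost ≥ 200. Minimum total cost: 199.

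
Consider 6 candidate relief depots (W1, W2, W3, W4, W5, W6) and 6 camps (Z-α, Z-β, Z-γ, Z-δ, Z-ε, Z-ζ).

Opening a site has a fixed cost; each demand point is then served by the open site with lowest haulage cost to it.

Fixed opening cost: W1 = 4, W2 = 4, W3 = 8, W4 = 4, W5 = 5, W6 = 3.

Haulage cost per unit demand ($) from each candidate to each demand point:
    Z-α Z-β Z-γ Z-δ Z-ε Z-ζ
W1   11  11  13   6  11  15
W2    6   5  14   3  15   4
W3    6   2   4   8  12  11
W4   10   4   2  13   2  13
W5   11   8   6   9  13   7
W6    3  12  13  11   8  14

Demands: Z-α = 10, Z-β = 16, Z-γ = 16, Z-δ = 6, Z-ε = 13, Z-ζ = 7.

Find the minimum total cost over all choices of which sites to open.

Open {W2, W3, W4, W6}: assign each demand point to its cheapest open site.
  Z-α→W6 10×3=30, Z-β→W3 16×2=32, Z-γ→W4 16×2=32, Z-δ→W2 6×3=18, Z-ε→W4 13×2=26, Z-ζ→W2 7×4=28
  haulage cost 166, fixed 19 → total 185.
Compare {W1, W2, W3, W4, W6}: haulage cost 166 + fixed 23 = 189.
Compare {W2, W3, W4, W5, W6}: haulage cost 166 + fixed 24 = 190.
Compare {W1, W2, W3, W4, W5, W6}: haulage cost 166 + fixed 28 = 194.
All other subsets cost ≥ 189. Minimum total cost: 185.

185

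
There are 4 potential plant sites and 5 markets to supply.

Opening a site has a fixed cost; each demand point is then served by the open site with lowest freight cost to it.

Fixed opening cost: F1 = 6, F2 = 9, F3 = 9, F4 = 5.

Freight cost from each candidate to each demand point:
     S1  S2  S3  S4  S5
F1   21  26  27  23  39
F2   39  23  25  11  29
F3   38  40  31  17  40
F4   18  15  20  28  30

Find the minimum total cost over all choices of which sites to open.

Open {F2, F4}: assign each demand point to its cheapest open site.
  S1→F4 18, S2→F4 15, S3→F4 20, S4→F2 11, S5→F2 29
  freight cost 93, fixed 14 → total 107.
Compare {F1, F2, F4}: freight cost 93 + fixed 20 = 113.
Compare {F3, F4}: freight cost 100 + fixed 14 = 114.
Compare {F4}: freight cost 111 + fixed 5 = 116.
All other subsets cost ≥ 113. Minimum total cost: 107.

107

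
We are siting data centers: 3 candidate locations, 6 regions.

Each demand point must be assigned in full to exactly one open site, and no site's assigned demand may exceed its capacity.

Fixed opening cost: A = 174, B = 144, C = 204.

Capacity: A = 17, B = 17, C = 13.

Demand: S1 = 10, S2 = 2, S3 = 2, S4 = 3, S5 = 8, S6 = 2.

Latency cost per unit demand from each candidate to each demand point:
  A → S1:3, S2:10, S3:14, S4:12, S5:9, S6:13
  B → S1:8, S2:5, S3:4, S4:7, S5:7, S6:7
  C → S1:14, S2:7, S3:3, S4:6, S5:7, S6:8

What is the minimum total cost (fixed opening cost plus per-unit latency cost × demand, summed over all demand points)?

457

Open {A, B}; cheapest assignment that respects the capacities:
  A (cap 17, load 10): S1 — cost 10×3 = 30
  B (cap 17, load 17): S2, S3, S4, S5, S6 — cost 2×5 + 2×4 + 3×7 + 8×7 + 2×7 = 109
  Shipping 139, fixed 318 → total 457.
  Any other capacity-feasible assignment to {A, B} ships for at least 139.
Compare {B, C}: its best feasible assignment gives total 532.
Compare {A, C}: its best feasible assignment gives total 534.
Every other set of open sites that can feasibly serve all demand totals ≥ 532 even under its best assignment. Minimum: 457.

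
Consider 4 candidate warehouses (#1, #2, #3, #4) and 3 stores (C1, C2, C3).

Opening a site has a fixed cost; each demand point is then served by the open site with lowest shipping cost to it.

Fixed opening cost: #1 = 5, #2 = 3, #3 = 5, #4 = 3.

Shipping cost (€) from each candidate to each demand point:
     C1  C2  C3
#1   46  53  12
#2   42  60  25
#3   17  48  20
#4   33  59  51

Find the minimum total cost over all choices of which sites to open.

87

Open {#1, #3}: assign each demand point to its cheapest open site.
  C1→#3 17, C2→#3 48, C3→#1 12
  shipping cost 77, fixed 10 → total 87.
Compare {#3}: shipping cost 85 + fixed 5 = 90.
Compare {#1, #2, #3}: shipping cost 77 + fixed 13 = 90.
Compare {#1, #3, #4}: shipping cost 77 + fixed 13 = 90.
All other subsets cost ≥ 90. Minimum total cost: 87.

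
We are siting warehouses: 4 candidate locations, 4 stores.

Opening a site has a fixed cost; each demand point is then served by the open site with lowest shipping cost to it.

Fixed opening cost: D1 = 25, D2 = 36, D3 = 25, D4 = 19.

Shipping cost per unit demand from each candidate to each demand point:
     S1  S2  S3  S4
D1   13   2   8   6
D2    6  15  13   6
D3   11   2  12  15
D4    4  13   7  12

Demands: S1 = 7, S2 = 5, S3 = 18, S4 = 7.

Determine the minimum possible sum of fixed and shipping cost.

Open {D1, D4}: assign each demand point to its cheapest open site.
  S1→D4 7×4=28, S2→D1 5×2=10, S3→D4 18×7=126, S4→D1 7×6=42
  shipping cost 206, fixed 44 → total 250.
Compare {D1, D3, D4}: shipping cost 206 + fixed 69 = 275.
Compare {D1, D2, D4}: shipping cost 206 + fixed 80 = 286.
Compare {D2, D3, D4}: shipping cost 206 + fixed 80 = 286.
All other subsets cost ≥ 275. Minimum total cost: 250.

250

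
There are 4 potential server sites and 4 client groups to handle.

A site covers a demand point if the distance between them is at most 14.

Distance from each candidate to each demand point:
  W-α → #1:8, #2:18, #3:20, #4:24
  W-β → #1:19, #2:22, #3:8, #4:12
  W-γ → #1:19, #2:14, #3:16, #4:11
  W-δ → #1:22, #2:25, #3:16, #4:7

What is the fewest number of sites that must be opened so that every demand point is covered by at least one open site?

Coverage sets (demand points within 14 of each site):
  W-α: {#1}
  W-β: {#3, #4}
  W-γ: {#2, #4}
  W-δ: {#4}
No 2 sites suffice: every size-2 union leaves at least one demand point uncovered.
But {W-α, W-β, W-γ} covers everything, so the minimum is 3.

3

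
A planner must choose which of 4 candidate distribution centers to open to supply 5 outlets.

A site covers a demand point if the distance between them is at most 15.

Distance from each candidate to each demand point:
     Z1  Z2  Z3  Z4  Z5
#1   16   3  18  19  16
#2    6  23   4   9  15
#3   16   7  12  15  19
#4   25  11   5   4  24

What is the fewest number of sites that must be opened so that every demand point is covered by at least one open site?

Coverage sets (demand points within 15 of each site):
  #1: {Z2}
  #2: {Z1, Z3, Z4, Z5}
  #3: {Z2, Z3, Z4}
  #4: {Z2, Z3, Z4}
No single site covers all 5 demand points.
But {#1, #2} covers everything, so the minimum is 2.

2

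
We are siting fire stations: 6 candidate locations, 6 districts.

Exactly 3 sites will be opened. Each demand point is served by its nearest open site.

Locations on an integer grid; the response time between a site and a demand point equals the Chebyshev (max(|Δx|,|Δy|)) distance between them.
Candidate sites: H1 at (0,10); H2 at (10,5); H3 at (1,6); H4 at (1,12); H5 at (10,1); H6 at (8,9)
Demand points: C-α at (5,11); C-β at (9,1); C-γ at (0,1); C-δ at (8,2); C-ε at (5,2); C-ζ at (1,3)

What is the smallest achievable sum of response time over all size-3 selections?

Open {H3, H5, H6}.
  C-α→H6 3, C-β→H5 1, C-γ→H3 5, C-δ→H5 2, C-ε→H3 4, C-ζ→H3 3  ⇒ total 18.
Compare {H3, H4, H5}: total 19.
Compare {H1, H3, H5}: total 20.
No size-3 selection does better; minimum is 18.

18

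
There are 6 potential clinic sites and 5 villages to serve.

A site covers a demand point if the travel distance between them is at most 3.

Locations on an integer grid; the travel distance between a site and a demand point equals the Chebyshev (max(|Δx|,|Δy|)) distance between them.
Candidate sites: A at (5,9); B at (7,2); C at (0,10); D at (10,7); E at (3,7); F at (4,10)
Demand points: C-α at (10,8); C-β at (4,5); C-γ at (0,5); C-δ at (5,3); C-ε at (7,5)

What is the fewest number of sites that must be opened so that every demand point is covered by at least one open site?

Coverage sets (demand points within 3 of each site):
  A: {}
  B: {C-β, C-δ, C-ε}
  C: {}
  D: {C-α, C-ε}
  E: {C-β, C-γ}
  F: {}
No 2 sites suffice: every size-2 union leaves at least one demand point uncovered.
But {B, D, E} covers everything, so the minimum is 3.

3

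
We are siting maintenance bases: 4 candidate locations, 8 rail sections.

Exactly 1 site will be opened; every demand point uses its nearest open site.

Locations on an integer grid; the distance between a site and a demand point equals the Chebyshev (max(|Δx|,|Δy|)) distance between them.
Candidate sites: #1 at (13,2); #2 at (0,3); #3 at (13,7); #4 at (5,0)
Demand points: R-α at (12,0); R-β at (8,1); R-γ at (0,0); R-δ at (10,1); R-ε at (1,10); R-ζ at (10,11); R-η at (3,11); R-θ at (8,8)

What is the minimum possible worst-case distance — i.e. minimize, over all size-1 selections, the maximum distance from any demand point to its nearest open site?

Open {#4}.
  Farthest demand point is R-ζ at distance 11 (to #4); all others are ≤ 11.
With {#2} the worst case is 12.
With {#1} the worst case is 13.
No size-1 selection achieves below 11.

11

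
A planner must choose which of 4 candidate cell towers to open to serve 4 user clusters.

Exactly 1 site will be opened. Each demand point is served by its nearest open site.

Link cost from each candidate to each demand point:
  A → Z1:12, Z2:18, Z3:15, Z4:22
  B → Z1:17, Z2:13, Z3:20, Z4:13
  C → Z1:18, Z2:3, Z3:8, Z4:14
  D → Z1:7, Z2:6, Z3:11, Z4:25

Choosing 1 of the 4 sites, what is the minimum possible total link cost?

Open {C}.
  Z1→C 18, Z2→C 3, Z3→C 8, Z4→C 14  ⇒ total 43.
Compare {D}: total 49.
Compare {B}: total 63.
No size-1 selection does better; minimum is 43.

43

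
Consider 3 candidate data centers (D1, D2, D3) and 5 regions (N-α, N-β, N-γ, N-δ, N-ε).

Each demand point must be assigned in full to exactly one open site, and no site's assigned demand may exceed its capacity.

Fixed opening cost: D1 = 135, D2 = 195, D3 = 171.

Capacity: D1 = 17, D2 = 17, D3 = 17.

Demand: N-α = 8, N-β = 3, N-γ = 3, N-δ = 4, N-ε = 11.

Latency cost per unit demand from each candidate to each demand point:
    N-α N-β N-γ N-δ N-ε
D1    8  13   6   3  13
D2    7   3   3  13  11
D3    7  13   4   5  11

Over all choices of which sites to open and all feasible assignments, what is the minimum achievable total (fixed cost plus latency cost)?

Open {D1, D2}; cheapest assignment that respects the capacities:
  D1 (cap 17, load 12): N-α, N-δ — cost 8×8 + 4×3 = 76
  D2 (cap 17, load 17): N-β, N-γ, N-ε — cost 3×3 + 3×3 + 11×11 = 139
  Shipping 215, fixed 330 → total 545.
  Any other capacity-feasible assignment to {D1, D2} ships for at least 215.
Compare {D1, D3}: its best feasible assignment gives total 554.
Compare {D2, D3}: its best feasible assignment gives total 581.
Every other set of open sites that can feasibly serve all demand totals ≥ 554 even under its best assignment. Minimum: 545.

545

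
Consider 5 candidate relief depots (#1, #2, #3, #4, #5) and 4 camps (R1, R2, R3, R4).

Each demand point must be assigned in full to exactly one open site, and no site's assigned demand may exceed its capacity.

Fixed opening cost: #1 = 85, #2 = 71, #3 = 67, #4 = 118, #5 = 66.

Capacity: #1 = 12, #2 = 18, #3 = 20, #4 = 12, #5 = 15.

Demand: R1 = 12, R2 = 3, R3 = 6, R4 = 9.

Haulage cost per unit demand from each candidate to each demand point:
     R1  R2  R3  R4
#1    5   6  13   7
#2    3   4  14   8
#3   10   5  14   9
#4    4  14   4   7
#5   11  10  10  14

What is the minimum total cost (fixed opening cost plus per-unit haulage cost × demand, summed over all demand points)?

351

Open {#2, #3}; cheapest assignment that respects the capacities:
  #2 (cap 18, load 15): R1, R2 — cost 12×3 + 3×4 = 48
  #3 (cap 20, load 15): R3, R4 — cost 6×14 + 9×9 = 165
  Shipping 213, fixed 138 → total 351.
  Any other capacity-feasible assignment to {#2, #3} ships for at least 213.
Compare {#1, #2}: its best feasible assignment gives total 357.
Compare {#2, #5}: its best feasible assignment gives total 371.
Every other set of open sites that can feasibly serve all demand totals ≥ 357 even under its best assignment. Minimum: 351.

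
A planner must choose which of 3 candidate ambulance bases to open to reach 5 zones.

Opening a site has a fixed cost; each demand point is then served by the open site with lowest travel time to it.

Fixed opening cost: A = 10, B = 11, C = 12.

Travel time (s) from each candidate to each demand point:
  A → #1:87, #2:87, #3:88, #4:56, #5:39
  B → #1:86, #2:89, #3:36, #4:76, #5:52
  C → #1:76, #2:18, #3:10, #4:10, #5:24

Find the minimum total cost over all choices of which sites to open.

150

Open {C}: assign each demand point to its cheapest open site.
  #1→C 76, #2→C 18, #3→C 10, #4→C 10, #5→C 24
  travel time 138, fixed 12 → total 150.
Compare {A, C}: travel time 138 + fixed 22 = 160.
Compare {B, C}: travel time 138 + fixed 23 = 161.
Compare {A, B, C}: travel time 138 + fixed 33 = 171.
All other subsets cost ≥ 160. Minimum total cost: 150.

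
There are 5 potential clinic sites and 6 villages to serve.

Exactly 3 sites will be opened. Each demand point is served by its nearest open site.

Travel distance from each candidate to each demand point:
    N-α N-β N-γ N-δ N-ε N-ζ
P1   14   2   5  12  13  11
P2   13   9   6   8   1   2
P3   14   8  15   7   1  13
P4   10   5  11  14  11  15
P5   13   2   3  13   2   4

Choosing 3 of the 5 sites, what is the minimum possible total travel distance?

Open {P2, P4, P5}.
  N-α→P4 10, N-β→P5 2, N-γ→P5 3, N-δ→P2 8, N-ε→P2 1, N-ζ→P2 2  ⇒ total 26.
Compare {P3, P4, P5}: total 27.
Compare {P1, P2, P4}: total 28.
No size-3 selection does better; minimum is 26.

26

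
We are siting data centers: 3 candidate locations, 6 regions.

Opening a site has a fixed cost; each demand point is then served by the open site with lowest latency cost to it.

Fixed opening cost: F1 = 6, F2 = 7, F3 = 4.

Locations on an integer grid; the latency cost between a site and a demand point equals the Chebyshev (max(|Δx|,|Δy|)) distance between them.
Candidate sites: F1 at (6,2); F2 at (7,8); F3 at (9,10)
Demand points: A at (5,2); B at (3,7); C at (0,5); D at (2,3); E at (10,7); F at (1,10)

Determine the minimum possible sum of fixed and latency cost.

35

Open {F1}: assign each demand point to its cheapest open site.
  A→F1 1, B→F1 5, C→F1 6, D→F1 4, E→F1 5, F→F1 8
  latency cost 29, fixed 6 → total 35.
Compare {F1, F2}: latency cost 24 + fixed 13 = 37.
Compare {F1, F3}: latency cost 27 + fixed 10 = 37.
Compare {F2}: latency cost 31 + fixed 7 = 38.
All other subsets cost ≥ 37. Minimum total cost: 35.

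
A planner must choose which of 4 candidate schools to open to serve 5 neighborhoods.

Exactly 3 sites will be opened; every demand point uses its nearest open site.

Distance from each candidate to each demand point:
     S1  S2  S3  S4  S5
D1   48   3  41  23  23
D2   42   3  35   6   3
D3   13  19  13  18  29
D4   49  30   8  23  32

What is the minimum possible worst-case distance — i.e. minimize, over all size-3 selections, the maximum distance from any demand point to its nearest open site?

Open {D1, D2, D3}.
  Farthest demand point is S1 at distance 13 (to D3); all others are ≤ 13.
With {D2, D3, D4} the worst case is 13.
With {D1, D3, D4} the worst case is 23.
No size-3 selection achieves below 13.

13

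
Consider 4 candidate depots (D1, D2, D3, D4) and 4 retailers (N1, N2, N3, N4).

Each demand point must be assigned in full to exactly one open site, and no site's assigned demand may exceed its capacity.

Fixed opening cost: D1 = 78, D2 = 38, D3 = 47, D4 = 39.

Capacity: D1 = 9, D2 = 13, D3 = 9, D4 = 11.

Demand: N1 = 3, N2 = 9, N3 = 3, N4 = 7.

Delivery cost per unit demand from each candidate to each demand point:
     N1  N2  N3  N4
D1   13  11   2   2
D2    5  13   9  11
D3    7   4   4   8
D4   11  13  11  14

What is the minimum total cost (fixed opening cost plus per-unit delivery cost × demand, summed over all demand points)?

Open {D2, D3}; cheapest assignment that respects the capacities:
  D2 (cap 13, load 13): N1, N3, N4 — cost 3×5 + 3×9 + 7×11 = 119
  D3 (cap 9, load 9): N2 — cost 9×4 = 36
  Shipping 155, fixed 85 → total 240.
  Any other capacity-feasible assignment to {D2, D3} ships for at least 155.
Compare {D1, D2, D3}: its best feasible assignment gives total 255.
Compare {D2, D3, D4}: its best feasible assignment gives total 279.
Every other set of open sites that can feasibly serve all demand totals ≥ 255 even under its best assignment. Minimum: 240.

240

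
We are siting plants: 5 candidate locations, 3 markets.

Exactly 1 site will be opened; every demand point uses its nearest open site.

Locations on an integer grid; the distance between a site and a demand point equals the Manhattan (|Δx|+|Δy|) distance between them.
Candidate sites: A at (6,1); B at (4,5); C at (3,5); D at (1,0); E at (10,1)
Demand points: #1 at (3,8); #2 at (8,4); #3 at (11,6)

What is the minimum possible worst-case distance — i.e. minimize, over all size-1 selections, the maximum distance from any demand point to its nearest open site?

8

Open {B}.
  Farthest demand point is #3 at distance 8 (to B); all others are ≤ 8.
With {C} the worst case is 9.
With {A} the worst case is 10.
No size-1 selection achieves below 8.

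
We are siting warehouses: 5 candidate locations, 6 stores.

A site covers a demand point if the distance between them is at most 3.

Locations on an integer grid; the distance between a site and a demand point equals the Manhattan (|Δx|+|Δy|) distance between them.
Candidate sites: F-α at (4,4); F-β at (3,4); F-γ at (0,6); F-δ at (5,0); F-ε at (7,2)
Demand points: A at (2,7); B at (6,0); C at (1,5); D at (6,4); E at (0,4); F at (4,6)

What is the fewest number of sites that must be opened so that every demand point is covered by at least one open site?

3

Coverage sets (demand points within 3 of each site):
  F-α: {D, F}
  F-β: {C, D, E, F}
  F-γ: {A, C, E}
  F-δ: {B}
  F-ε: {B, D}
No 2 sites suffice: every size-2 union leaves at least one demand point uncovered.
But {F-α, F-γ, F-δ} covers everything, so the minimum is 3.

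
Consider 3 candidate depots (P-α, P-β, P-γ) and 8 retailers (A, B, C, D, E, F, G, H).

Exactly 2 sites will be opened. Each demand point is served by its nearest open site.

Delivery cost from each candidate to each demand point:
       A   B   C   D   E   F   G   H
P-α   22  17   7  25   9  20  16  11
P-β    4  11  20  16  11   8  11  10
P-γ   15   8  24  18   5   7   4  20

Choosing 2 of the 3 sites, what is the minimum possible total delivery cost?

Open {P-β, P-γ}.
  A→P-β 4, B→P-γ 8, C→P-β 20, D→P-β 16, E→P-γ 5, F→P-γ 7, G→P-γ 4, H→P-β 10  ⇒ total 74.
Compare {P-α, P-γ}: total 75.
Compare {P-α, P-β}: total 76.

74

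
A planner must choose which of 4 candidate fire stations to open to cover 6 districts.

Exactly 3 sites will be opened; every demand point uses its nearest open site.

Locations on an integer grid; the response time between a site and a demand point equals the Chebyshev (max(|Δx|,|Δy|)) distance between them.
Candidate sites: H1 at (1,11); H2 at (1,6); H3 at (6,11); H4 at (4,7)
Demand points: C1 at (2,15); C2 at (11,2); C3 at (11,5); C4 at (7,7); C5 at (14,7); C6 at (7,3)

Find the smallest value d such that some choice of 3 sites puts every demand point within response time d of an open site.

Open {H1, H3, H4}.
  Farthest demand point is C5 at response time 8 (to H3); all others are ≤ 8.
With {H2, H3, H4} the worst case is 8.
With {H1, H2, H3} the worst case is 9.
No size-3 selection achieves below 8.

8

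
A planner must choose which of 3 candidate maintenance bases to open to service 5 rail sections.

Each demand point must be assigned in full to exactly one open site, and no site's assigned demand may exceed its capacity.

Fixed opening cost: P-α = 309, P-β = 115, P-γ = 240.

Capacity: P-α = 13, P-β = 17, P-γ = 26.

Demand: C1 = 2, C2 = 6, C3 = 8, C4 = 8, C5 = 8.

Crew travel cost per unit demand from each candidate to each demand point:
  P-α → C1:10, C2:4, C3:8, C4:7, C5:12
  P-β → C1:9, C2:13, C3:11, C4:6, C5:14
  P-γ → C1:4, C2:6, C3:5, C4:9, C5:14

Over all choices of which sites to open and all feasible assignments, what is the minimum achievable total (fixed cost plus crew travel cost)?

599

Open {P-β, P-γ}; cheapest assignment that respects the capacities:
  P-β (cap 17, load 16): C4, C5 — cost 8×6 + 8×14 = 160
  P-γ (cap 26, load 16): C1, C2, C3 — cost 2×4 + 6×6 + 8×5 = 84
  Shipping 244, fixed 355 → total 599.
  Any other capacity-feasible assignment to {P-β, P-γ} ships for at least 244.
Compare {P-α, P-γ}: its best feasible assignment gives total 801.
Compare {P-α, P-β, P-γ}: its best feasible assignment gives total 892.
Every other set of open sites that can feasibly serve all demand totals ≥ 801 even under its best assignment. Minimum: 599.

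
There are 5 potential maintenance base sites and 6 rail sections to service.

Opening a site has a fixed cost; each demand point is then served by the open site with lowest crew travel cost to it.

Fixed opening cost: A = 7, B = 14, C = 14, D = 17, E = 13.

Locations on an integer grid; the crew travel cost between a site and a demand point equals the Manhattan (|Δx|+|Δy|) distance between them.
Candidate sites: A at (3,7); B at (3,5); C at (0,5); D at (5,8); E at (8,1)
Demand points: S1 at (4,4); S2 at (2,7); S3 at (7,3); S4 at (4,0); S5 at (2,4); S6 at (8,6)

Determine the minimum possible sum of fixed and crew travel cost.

38

Open {A}: assign each demand point to its cheapest open site.
  S1→A 4, S2→A 1, S3→A 8, S4→A 8, S5→A 4, S6→A 6
  crew travel cost 31, fixed 7 → total 38.
Compare {B}: crew travel cost 25 + fixed 14 = 39.
Compare {A, E}: crew travel cost 22 + fixed 20 = 42.
Compare {A, B}: crew travel cost 23 + fixed 21 = 44.
All other subsets cost ≥ 39. Minimum total cost: 38.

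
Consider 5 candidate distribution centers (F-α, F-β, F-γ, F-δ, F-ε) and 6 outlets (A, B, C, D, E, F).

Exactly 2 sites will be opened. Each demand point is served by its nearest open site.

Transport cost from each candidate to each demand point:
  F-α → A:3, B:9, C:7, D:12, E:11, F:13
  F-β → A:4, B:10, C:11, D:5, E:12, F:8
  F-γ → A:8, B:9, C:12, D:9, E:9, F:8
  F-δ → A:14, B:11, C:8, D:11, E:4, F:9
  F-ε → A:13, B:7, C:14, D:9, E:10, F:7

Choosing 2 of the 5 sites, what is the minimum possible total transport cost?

39

Open {F-β, F-δ}.
  A→F-β 4, B→F-β 10, C→F-δ 8, D→F-β 5, E→F-δ 4, F→F-β 8  ⇒ total 39.
Compare {F-α, F-β}: total 43.
Compare {F-α, F-δ}: total 43.
No size-2 selection does better; minimum is 39.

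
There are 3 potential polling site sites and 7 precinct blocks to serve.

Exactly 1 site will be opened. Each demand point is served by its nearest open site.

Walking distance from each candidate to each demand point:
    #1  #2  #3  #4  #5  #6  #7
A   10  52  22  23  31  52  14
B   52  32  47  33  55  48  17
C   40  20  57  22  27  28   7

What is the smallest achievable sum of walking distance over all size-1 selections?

Open {C}.
  #1→C 40, #2→C 20, #3→C 57, #4→C 22, #5→C 27, #6→C 28, #7→C 7  ⇒ total 201.
Compare {A}: total 204.
Compare {B}: total 284.

201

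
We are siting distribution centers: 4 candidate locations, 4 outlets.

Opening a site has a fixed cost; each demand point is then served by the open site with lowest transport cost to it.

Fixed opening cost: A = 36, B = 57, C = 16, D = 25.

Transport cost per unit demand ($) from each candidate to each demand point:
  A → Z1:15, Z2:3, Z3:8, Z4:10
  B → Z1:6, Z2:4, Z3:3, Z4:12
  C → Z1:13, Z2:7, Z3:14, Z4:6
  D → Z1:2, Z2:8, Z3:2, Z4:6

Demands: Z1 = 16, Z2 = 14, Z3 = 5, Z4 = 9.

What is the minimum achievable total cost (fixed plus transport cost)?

Open {A, D}: assign each demand point to its cheapest open site.
  Z1→D 16×2=32, Z2→A 14×3=42, Z3→D 5×2=10, Z4→D 9×6=54
  transport cost 138, fixed 61 → total 199.
Compare {A, C, D}: transport cost 138 + fixed 77 = 215.
Compare {D}: transport cost 208 + fixed 25 = 233.
Compare {B, D}: transport cost 152 + fixed 82 = 234.
All other subsets cost ≥ 215. Minimum total cost: 199.

199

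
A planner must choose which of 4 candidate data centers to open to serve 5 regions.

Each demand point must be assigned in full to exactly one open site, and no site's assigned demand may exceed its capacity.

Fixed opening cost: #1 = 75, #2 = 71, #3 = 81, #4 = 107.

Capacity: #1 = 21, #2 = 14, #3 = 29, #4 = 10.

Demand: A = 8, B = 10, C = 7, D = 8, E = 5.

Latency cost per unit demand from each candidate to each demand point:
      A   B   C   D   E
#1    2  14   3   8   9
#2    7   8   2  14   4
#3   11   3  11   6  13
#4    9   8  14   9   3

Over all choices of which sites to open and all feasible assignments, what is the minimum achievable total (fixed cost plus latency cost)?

Open {#1, #3}; cheapest assignment that respects the capacities:
  #1 (cap 21, load 20): A, C, E — cost 8×2 + 7×3 + 5×9 = 82
  #3 (cap 29, load 18): B, D — cost 10×3 + 8×6 = 78
  Shipping 160, fixed 156 → total 316.
  Any other capacity-feasible assignment to {#1, #3} ships for at least 160.
Compare {#2, #3}: its best feasible assignment gives total 352.
Compare {#1, #2, #3}: its best feasible assignment gives total 355.
Every other set of open sites that can feasibly serve all demand totals ≥ 352 even under its best assignment. Minimum: 316.

316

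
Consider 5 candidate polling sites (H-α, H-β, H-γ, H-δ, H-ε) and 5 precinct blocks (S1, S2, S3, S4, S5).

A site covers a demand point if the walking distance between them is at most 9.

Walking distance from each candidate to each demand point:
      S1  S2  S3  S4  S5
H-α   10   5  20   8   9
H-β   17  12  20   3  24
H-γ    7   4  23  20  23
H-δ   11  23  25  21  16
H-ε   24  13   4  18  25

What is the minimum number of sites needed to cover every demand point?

3

Coverage sets (demand points within 9 of each site):
  H-α: {S2, S4, S5}
  H-β: {S4}
  H-γ: {S1, S2}
  H-δ: {}
  H-ε: {S3}
No 2 sites suffice: every size-2 union leaves at least one demand point uncovered.
But {H-α, H-γ, H-ε} covers everything, so the minimum is 3.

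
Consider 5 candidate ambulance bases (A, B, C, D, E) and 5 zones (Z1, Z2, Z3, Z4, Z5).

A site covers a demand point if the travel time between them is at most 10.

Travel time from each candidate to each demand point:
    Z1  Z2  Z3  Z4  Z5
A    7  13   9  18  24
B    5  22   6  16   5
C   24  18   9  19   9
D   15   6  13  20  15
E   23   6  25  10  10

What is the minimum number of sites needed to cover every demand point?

Coverage sets (demand points within 10 of each site):
  A: {Z1, Z3}
  B: {Z1, Z3, Z5}
  C: {Z3, Z5}
  D: {Z2}
  E: {Z2, Z4, Z5}
No single site covers all 5 demand points.
But {A, E} covers everything, so the minimum is 2.

2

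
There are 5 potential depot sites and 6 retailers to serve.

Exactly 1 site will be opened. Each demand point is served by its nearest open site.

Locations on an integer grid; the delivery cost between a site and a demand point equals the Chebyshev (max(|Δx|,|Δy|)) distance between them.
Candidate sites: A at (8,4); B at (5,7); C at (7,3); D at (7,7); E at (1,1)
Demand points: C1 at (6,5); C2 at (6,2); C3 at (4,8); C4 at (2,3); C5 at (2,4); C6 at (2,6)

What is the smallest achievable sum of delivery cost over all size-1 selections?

Open {B}.
  C1→B 2, C2→B 5, C3→B 1, C4→B 4, C5→B 3, C6→B 3  ⇒ total 18.
Compare {C}: total 23.
Compare {D}: total 25.
No size-1 selection does better; minimum is 18.

18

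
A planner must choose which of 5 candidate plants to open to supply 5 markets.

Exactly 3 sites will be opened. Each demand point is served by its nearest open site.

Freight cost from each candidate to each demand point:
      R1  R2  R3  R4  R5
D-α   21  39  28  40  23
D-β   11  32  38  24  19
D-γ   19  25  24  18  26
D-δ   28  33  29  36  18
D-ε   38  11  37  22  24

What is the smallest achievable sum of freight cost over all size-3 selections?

Open {D-β, D-γ, D-ε}.
  R1→D-β 11, R2→D-ε 11, R3→D-γ 24, R4→D-γ 18, R5→D-β 19  ⇒ total 83.
Compare {D-γ, D-δ, D-ε}: total 90.
Compare {D-α, D-β, D-ε}: total 91.
No size-3 selection does better; minimum is 83.

83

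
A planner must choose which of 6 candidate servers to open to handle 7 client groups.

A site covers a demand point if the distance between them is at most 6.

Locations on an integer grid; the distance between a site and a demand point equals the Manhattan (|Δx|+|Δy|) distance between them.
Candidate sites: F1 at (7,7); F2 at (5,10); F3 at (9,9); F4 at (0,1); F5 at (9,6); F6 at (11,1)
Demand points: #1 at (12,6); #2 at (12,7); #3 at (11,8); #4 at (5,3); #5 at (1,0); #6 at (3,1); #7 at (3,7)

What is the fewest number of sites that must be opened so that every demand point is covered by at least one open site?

2

Coverage sets (demand points within 6 of each site):
  F1: {#1, #2, #3, #4, #7}
  F2: {#7}
  F3: {#1, #2, #3}
  F4: {#5, #6}
  F5: {#1, #2, #3}
  F6: {#1}
No single site covers all 7 demand points.
But {F1, F4} covers everything, so the minimum is 2.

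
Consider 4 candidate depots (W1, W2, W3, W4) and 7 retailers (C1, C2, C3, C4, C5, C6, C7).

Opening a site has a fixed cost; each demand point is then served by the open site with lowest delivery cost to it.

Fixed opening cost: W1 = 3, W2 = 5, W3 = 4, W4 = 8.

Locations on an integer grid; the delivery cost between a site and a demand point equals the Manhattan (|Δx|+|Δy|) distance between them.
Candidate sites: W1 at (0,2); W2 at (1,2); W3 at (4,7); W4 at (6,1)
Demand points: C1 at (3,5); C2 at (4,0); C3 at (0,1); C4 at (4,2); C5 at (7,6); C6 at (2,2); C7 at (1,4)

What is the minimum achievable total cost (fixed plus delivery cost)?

29

Open {W2, W3}: assign each demand point to its cheapest open site.
  C1→W3 3, C2→W2 5, C3→W2 2, C4→W2 3, C5→W3 4, C6→W2 1, C7→W2 2
  delivery cost 20, fixed 9 → total 29.
Compare {W1, W3}: delivery cost 23 + fixed 7 = 30.
Compare {W1, W2, W3}: delivery cost 19 + fixed 12 = 31.
Compare {W2}: delivery cost 28 + fixed 5 = 33.
All other subsets cost ≥ 30. Minimum total cost: 29.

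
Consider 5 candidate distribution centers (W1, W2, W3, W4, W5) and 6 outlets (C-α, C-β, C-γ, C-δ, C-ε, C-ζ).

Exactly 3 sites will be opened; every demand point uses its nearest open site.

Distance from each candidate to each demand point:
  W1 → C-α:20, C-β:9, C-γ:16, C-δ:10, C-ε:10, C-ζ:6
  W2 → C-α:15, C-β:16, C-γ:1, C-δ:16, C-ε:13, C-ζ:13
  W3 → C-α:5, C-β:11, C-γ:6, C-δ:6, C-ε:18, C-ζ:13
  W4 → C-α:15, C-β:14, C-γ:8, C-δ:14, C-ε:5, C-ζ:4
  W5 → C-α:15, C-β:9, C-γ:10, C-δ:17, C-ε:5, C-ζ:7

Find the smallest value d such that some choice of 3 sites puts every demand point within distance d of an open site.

Open {W1, W3, W4}.
  Farthest demand point is C-β at distance 9 (to W1); all others are ≤ 9.
With {W1, W3, W5} the worst case is 9.
With {W2, W3, W5} the worst case is 9.
No size-3 selection achieves below 9.

9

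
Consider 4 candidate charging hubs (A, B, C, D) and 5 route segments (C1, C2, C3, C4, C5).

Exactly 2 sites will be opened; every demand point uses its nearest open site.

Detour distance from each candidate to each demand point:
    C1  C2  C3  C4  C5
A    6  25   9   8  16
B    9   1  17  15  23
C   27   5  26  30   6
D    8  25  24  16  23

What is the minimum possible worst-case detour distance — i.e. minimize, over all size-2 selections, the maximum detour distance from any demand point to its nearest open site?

Open {A, C}.
  Farthest demand point is C3 at detour distance 9 (to A); all others are ≤ 9.
With {A, B} the worst case is 16.
With {B, C} the worst case is 17.
No size-2 selection achieves below 9.

9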